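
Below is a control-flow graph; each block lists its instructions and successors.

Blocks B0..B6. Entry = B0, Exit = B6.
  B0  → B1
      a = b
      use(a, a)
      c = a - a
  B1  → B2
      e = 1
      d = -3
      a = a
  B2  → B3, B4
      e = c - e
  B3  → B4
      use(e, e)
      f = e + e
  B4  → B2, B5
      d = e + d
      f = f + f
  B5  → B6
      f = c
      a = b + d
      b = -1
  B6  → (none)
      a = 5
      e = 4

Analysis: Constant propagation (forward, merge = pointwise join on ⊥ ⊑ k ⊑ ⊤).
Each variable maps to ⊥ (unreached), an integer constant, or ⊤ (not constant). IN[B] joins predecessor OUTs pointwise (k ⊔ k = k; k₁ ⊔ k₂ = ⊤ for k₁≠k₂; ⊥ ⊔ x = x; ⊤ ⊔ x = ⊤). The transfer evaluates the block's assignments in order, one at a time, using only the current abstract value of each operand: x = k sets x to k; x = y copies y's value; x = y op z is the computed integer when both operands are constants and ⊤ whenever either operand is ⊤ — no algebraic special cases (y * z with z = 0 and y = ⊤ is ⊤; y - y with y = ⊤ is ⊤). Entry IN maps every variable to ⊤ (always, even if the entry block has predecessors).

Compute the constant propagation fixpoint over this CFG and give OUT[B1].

Converged values:
  B0:   IN=(all ⊤)   OUT=(all ⊤)
  B1:   IN=(all ⊤)   OUT={d:-3, e:1; rest ⊤}
  B2:   IN=(all ⊤)   OUT=(all ⊤)
  B3:   IN=(all ⊤)   OUT=(all ⊤)
  B4:   IN=(all ⊤)   OUT=(all ⊤)
  B5:   IN=(all ⊤)   OUT={b:-1; rest ⊤}
  B6:   IN={b:-1; rest ⊤}   OUT={a:5, b:-1, e:4; rest ⊤}

Merge at B1: IN[B1] = OUT[B0] = {a: ⊤, b: ⊤, c: ⊤, d: ⊤, e: ⊤, f: ⊤}
Applying B1's transfer function to that IN value gives OUT[B1] (row B1 above).

Answer: {a: ⊤, b: ⊤, c: ⊤, d: -3, e: 1, f: ⊤}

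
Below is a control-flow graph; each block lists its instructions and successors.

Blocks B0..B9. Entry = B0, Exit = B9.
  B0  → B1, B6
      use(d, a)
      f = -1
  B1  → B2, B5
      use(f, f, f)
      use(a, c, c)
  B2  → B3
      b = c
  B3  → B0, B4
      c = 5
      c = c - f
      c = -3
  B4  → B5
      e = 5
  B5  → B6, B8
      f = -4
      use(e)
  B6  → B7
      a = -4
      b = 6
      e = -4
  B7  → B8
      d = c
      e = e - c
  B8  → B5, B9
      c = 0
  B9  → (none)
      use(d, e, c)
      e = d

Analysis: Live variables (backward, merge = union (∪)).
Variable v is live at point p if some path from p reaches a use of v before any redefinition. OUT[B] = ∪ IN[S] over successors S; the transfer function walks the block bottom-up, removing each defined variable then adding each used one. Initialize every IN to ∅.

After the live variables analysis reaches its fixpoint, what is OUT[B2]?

Answer: {a, d, e, f}

Trace:
Per-block solution:
  B0: | IN={a, c, d, e} | OUT={a, c, d, e, f}
  B1: | IN={a, c, d, e, f} | OUT={a, c, d, e, f}
  B2: | IN={a, c, d, e, f} | OUT={a, d, e, f}
  B3: | IN={a, d, e, f} | OUT={a, c, d, e}
  B4: | IN={c, d} | OUT={c, d, e}
  B5: | IN={c, d, e} | OUT={c, d, e}
  B6: | IN={c} | OUT={c, e}
  B7: | IN={c, e} | OUT={d, e}
  B8: | IN={d, e} | OUT={c, d, e}
  B9: | IN={c, d, e} | OUT={}

Merge at B2: OUT[B2] = IN[B3] = {a, d, e, f}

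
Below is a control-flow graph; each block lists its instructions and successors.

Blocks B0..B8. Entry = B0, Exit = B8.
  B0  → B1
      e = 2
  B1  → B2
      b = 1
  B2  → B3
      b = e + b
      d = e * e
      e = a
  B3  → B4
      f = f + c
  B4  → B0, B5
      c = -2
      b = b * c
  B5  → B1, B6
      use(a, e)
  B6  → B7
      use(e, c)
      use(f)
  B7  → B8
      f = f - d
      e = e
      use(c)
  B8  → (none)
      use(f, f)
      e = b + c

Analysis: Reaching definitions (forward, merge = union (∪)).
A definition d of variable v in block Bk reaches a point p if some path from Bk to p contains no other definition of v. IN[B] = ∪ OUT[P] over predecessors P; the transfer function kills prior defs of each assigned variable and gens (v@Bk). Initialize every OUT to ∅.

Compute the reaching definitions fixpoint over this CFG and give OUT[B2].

Converged values:
  B0: | IN={b@B4, c@B4, d@B2, e@B2, f@B3} | OUT={b@B4, c@B4, d@B2, e@B0, f@B3}
  B1: | IN={b@B4, c@B4, d@B2, e@B0, e@B2, f@B3} | OUT={b@B1, c@B4, d@B2, e@B0, e@B2, f@B3}
  B2: | IN={b@B1, c@B4, d@B2, e@B0, e@B2, f@B3} | OUT={b@B2, c@B4, d@B2, e@B2, f@B3}
  B3: | IN={b@B2, c@B4, d@B2, e@B2, f@B3} | OUT={b@B2, c@B4, d@B2, e@B2, f@B3}
  B4: | IN={b@B2, c@B4, d@B2, e@B2, f@B3} | OUT={b@B4, c@B4, d@B2, e@B2, f@B3}
  B5: | IN={b@B4, c@B4, d@B2, e@B2, f@B3} | OUT={b@B4, c@B4, d@B2, e@B2, f@B3}
  B6: | IN={b@B4, c@B4, d@B2, e@B2, f@B3} | OUT={b@B4, c@B4, d@B2, e@B2, f@B3}
  B7: | IN={b@B4, c@B4, d@B2, e@B2, f@B3} | OUT={b@B4, c@B4, d@B2, e@B7, f@B7}
  B8: | IN={b@B4, c@B4, d@B2, e@B7, f@B7} | OUT={b@B4, c@B4, d@B2, e@B8, f@B7}

Merge at B2: IN[B2] = OUT[B1] = {b@B1, c@B4, d@B2, e@B0, e@B2, f@B3}
Applying B2's transfer function to that IN value gives OUT[B2] (row B2 above).

Answer: {b@B2, c@B4, d@B2, e@B2, f@B3}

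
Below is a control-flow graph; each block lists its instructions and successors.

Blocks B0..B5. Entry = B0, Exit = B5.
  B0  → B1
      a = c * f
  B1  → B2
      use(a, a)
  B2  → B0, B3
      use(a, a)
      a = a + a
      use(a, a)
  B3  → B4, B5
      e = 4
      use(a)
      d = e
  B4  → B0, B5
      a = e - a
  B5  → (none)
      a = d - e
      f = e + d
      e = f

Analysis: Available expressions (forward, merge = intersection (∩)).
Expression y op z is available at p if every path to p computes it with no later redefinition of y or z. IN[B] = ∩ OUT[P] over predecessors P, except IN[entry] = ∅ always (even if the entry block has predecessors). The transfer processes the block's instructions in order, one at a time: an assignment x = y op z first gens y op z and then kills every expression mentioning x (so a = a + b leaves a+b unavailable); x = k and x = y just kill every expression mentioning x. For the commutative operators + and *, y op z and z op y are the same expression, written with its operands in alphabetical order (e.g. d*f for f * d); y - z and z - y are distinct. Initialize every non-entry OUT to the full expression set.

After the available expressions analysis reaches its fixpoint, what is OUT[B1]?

Converged values:
  B0:  IN={}  OUT={c*f}
  B1:  IN={c*f}  OUT={c*f}
  B2:  IN={c*f}  OUT={c*f}
  B3:  IN={c*f}  OUT={c*f}
  B4:  IN={c*f}  OUT={c*f}
  B5:  IN={c*f}  OUT={}

Merge at B1: IN[B1] = OUT[B0] = {c*f}
Applying B1's transfer function to that IN value gives OUT[B1] (row B1 above).

Answer: {c*f}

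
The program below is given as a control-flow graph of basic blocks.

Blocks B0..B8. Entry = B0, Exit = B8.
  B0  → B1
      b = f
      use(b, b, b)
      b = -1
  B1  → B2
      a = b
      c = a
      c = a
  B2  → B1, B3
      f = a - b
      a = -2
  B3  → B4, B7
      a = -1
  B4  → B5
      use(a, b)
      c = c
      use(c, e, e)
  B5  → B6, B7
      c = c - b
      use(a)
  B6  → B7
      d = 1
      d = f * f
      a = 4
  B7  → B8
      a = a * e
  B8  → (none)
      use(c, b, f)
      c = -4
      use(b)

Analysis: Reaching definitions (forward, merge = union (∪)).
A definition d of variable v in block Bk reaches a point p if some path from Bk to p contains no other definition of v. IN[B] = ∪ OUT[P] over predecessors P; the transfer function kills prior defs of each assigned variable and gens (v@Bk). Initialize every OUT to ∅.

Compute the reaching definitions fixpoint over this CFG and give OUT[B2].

Fixpoint table:
  B0:  IN={}  OUT={b@B0}
  B1:  IN={a@B2, b@B0, c@B1, f@B2}  OUT={a@B1, b@B0, c@B1, f@B2}
  B2:  IN={a@B1, b@B0, c@B1, f@B2}  OUT={a@B2, b@B0, c@B1, f@B2}
  B3:  IN={a@B2, b@B0, c@B1, f@B2}  OUT={a@B3, b@B0, c@B1, f@B2}
  B4:  IN={a@B3, b@B0, c@B1, f@B2}  OUT={a@B3, b@B0, c@B4, f@B2}
  B5:  IN={a@B3, b@B0, c@B4, f@B2}  OUT={a@B3, b@B0, c@B5, f@B2}
  B6:  IN={a@B3, b@B0, c@B5, f@B2}  OUT={a@B6, b@B0, c@B5, d@B6, f@B2}
  B7:  IN={a@B3, a@B6, b@B0, c@B1, c@B5, d@B6, f@B2}  OUT={a@B7, b@B0, c@B1, c@B5, d@B6, f@B2}
  B8:  IN={a@B7, b@B0, c@B1, c@B5, d@B6, f@B2}  OUT={a@B7, b@B0, c@B8, d@B6, f@B2}

Merge at B2: IN[B2] = OUT[B1] = {a@B1, b@B0, c@B1, f@B2}
Applying B2's transfer function to that IN value gives OUT[B2] (row B2 above).

Answer: {a@B2, b@B0, c@B1, f@B2}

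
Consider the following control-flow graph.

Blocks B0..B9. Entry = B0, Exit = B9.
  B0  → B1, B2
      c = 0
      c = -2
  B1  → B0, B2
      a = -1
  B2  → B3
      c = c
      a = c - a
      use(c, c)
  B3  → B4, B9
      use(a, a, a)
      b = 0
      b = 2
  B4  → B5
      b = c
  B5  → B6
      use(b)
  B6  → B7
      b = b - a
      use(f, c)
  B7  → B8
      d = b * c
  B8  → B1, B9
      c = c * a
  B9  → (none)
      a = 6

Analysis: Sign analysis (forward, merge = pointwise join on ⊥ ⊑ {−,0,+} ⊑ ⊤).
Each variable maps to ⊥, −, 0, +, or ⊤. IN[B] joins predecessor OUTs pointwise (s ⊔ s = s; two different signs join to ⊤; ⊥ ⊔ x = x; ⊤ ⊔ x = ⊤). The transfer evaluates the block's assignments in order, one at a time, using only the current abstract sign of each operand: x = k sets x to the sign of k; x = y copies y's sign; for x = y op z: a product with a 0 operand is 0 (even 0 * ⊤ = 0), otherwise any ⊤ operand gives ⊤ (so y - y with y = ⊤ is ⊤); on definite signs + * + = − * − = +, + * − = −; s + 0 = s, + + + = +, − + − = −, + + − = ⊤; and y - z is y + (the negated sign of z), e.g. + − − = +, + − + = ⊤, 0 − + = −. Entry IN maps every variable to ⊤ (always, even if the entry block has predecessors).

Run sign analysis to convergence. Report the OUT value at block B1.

Answer: {a: -, b: ⊤, c: ⊤, d: ⊤, e: ⊤, f: ⊤}

Trace:
Per-block solution:
  B0: | IN=(all ⊤) | OUT={c:-; rest ⊤}
  B1: | IN=(all ⊤) | OUT={a:-; rest ⊤}
  B2: | IN=(all ⊤) | OUT=(all ⊤)
  B3: | IN=(all ⊤) | OUT={b:+; rest ⊤}
  B4: | IN={b:+; rest ⊤} | OUT=(all ⊤)
  B5: | IN=(all ⊤) | OUT=(all ⊤)
  B6: | IN=(all ⊤) | OUT=(all ⊤)
  B7: | IN=(all ⊤) | OUT=(all ⊤)
  B8: | IN=(all ⊤) | OUT=(all ⊤)
  B9: | IN=(all ⊤) | OUT={a:+; rest ⊤}

Merge at B1: IN[B1] = OUT[B0] ⊔ OUT[B8] = {a: ⊤, b: ⊤, c: ⊤, d: ⊤, e: ⊤, f: ⊤}
Applying B1's transfer function to that IN value gives OUT[B1] (row B1 above).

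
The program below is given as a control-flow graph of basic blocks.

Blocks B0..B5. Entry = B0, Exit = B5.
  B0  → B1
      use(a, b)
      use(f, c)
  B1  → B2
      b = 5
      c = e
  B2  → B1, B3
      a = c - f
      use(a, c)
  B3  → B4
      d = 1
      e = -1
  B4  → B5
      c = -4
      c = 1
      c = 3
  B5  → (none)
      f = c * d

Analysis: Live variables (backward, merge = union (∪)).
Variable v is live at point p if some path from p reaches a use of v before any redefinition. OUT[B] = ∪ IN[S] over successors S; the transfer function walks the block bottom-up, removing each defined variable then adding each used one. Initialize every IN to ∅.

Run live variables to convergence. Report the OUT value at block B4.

Converged values:
  B0:  IN={a, b, c, e, f}  OUT={e, f}
  B1:  IN={e, f}  OUT={c, e, f}
  B2:  IN={c, e, f}  OUT={e, f}
  B3:  IN={}  OUT={d}
  B4:  IN={d}  OUT={c, d}
  B5:  IN={c, d}  OUT={}

Merge at B4: OUT[B4] = IN[B5] = {c, d}

Answer: {c, d}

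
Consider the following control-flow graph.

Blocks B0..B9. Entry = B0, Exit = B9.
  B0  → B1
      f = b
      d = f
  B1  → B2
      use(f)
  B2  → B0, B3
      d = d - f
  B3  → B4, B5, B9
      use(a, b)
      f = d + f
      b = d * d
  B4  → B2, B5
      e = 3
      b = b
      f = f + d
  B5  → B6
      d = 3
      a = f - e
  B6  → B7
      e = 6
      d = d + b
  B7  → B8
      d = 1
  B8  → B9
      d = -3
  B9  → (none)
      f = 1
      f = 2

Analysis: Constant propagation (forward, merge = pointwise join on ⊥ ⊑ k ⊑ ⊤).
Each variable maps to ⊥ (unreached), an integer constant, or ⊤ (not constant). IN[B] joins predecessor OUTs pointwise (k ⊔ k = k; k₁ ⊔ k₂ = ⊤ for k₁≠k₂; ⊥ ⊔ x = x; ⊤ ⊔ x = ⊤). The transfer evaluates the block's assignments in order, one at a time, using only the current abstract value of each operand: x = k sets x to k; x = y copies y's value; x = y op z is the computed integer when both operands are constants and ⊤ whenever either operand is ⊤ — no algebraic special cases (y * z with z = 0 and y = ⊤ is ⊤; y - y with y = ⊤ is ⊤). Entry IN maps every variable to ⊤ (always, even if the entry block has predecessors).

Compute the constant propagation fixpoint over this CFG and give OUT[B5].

Answer: {a: ⊤, b: ⊤, c: ⊤, d: 3, e: ⊤, f: ⊤}

Working:
Fixpoint table:
  B0:   IN=(all ⊤)   OUT=(all ⊤)
  B1:   IN=(all ⊤)   OUT=(all ⊤)
  B2:   IN=(all ⊤)   OUT=(all ⊤)
  B3:   IN=(all ⊤)   OUT=(all ⊤)
  B4:   IN=(all ⊤)   OUT={e:3; rest ⊤}
  B5:   IN=(all ⊤)   OUT={d:3; rest ⊤}
  B6:   IN={d:3; rest ⊤}   OUT={e:6; rest ⊤}
  B7:   IN={e:6; rest ⊤}   OUT={d:1, e:6; rest ⊤}
  B8:   IN={d:1, e:6; rest ⊤}   OUT={d:-3, e:6; rest ⊤}
  B9:   IN=(all ⊤)   OUT={f:2; rest ⊤}

Merge at B5: IN[B5] = OUT[B3] ⊔ OUT[B4] = {a: ⊤, b: ⊤, c: ⊤, d: ⊤, e: ⊤, f: ⊤}
Applying B5's transfer function to that IN value gives OUT[B5] (row B5 above).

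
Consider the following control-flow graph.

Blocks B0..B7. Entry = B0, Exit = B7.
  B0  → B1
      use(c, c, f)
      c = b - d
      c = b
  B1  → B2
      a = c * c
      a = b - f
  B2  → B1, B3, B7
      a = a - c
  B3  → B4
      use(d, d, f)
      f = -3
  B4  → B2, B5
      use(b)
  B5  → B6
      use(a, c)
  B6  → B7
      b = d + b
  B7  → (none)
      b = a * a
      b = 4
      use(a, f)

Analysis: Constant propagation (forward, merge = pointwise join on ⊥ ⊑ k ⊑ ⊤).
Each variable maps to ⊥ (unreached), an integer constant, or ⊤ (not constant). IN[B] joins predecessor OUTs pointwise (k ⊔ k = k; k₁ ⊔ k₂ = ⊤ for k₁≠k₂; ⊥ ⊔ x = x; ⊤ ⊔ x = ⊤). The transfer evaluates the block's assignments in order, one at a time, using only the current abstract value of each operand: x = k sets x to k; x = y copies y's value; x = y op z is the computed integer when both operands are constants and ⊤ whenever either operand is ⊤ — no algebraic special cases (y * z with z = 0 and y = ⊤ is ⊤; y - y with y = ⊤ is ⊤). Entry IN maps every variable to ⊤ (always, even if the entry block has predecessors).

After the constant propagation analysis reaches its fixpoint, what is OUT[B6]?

Fixpoint table:
  B0:  IN=(all ⊤)  OUT=(all ⊤)
  B1:  IN=(all ⊤)  OUT=(all ⊤)
  B2:  IN=(all ⊤)  OUT=(all ⊤)
  B3:  IN=(all ⊤)  OUT={f:-3; rest ⊤}
  B4:  IN={f:-3; rest ⊤}  OUT={f:-3; rest ⊤}
  B5:  IN={f:-3; rest ⊤}  OUT={f:-3; rest ⊤}
  B6:  IN={f:-3; rest ⊤}  OUT={f:-3; rest ⊤}
  B7:  IN=(all ⊤)  OUT={b:4; rest ⊤}

Merge at B6: IN[B6] = OUT[B5] = {a: ⊤, b: ⊤, c: ⊤, d: ⊤, e: ⊤, f: -3}
Applying B6's transfer function to that IN value gives OUT[B6] (row B6 above).

Answer: {a: ⊤, b: ⊤, c: ⊤, d: ⊤, e: ⊤, f: -3}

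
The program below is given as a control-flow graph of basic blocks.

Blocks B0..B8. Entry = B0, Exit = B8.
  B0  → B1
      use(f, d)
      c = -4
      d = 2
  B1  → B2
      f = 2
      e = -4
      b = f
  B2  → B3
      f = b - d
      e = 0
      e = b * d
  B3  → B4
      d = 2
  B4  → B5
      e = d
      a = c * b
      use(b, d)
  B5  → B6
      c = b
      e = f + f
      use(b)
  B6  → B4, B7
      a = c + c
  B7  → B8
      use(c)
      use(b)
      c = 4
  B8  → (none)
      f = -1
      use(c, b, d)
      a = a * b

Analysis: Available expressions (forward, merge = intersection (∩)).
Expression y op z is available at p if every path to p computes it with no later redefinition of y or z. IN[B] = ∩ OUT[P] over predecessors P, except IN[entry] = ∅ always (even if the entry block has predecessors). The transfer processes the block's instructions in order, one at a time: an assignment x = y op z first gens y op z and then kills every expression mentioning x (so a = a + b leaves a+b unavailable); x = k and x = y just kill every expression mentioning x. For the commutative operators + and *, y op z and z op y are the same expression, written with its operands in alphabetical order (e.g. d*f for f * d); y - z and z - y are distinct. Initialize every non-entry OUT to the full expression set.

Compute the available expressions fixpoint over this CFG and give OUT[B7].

Converged values:
  B0: | IN={} | OUT={}
  B1: | IN={} | OUT={}
  B2: | IN={} | OUT={b*d, b-d}
  B3: | IN={b*d, b-d} | OUT={}
  B4: | IN={} | OUT={b*c}
  B5: | IN={b*c} | OUT={f+f}
  B6: | IN={f+f} | OUT={c+c, f+f}
  B7: | IN={c+c, f+f} | OUT={f+f}
  B8: | IN={f+f} | OUT={}

Merge at B7: IN[B7] = OUT[B6] = {c+c, f+f}
Applying B7's transfer function to that IN value gives OUT[B7] (row B7 above).

Answer: {f+f}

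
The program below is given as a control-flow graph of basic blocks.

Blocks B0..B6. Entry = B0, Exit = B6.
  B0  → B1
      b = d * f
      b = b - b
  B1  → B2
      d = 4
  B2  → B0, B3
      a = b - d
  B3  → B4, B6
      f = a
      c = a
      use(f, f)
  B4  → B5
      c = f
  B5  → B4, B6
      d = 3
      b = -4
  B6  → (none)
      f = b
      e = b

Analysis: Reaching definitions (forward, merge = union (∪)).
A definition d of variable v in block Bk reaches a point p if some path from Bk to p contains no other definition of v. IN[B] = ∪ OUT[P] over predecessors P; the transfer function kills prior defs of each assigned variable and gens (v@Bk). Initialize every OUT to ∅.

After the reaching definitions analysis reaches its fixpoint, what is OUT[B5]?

Per-block solution:
  B0:  IN={a@B2, b@B0, d@B1}  OUT={a@B2, b@B0, d@B1}
  B1:  IN={a@B2, b@B0, d@B1}  OUT={a@B2, b@B0, d@B1}
  B2:  IN={a@B2, b@B0, d@B1}  OUT={a@B2, b@B0, d@B1}
  B3:  IN={a@B2, b@B0, d@B1}  OUT={a@B2, b@B0, c@B3, d@B1, f@B3}
  B4:  IN={a@B2, b@B0, b@B5, c@B3, c@B4, d@B1, d@B5, f@B3}  OUT={a@B2, b@B0, b@B5, c@B4, d@B1, d@B5, f@B3}
  B5:  IN={a@B2, b@B0, b@B5, c@B4, d@B1, d@B5, f@B3}  OUT={a@B2, b@B5, c@B4, d@B5, f@B3}
  B6:  IN={a@B2, b@B0, b@B5, c@B3, c@B4, d@B1, d@B5, f@B3}  OUT={a@B2, b@B0, b@B5, c@B3, c@B4, d@B1, d@B5, e@B6, f@B6}

Merge at B5: IN[B5] = OUT[B4] = {a@B2, b@B0, b@B5, c@B4, d@B1, d@B5, f@B3}
Applying B5's transfer function to that IN value gives OUT[B5] (row B5 above).

Answer: {a@B2, b@B5, c@B4, d@B5, f@B3}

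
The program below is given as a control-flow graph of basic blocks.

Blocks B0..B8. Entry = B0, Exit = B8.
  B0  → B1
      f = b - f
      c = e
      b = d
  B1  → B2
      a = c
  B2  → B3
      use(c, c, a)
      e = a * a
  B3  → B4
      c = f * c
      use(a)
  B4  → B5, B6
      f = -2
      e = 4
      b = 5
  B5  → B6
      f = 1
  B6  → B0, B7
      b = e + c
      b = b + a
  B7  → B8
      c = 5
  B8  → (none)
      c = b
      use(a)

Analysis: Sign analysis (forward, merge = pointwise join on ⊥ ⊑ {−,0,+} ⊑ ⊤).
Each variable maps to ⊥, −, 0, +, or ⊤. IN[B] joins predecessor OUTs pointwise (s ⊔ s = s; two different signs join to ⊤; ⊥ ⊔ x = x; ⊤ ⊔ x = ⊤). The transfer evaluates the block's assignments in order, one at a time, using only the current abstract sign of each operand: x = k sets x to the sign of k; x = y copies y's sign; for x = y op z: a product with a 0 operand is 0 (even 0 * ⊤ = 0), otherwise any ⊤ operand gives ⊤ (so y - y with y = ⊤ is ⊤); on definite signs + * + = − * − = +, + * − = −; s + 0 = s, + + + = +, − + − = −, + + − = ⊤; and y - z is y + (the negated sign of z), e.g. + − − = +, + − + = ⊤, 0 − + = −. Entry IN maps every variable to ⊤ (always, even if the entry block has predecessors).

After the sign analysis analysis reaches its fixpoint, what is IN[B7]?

Answer: {a: ⊤, b: ⊤, c: ⊤, d: ⊤, e: +, f: ⊤}

Derivation:
Per-block solution:
  B0:   IN=(all ⊤)   OUT=(all ⊤)
  B1:   IN=(all ⊤)   OUT=(all ⊤)
  B2:   IN=(all ⊤)   OUT=(all ⊤)
  B3:   IN=(all ⊤)   OUT=(all ⊤)
  B4:   IN=(all ⊤)   OUT={b:+, e:+, f:-; rest ⊤}
  B5:   IN={b:+, e:+, f:-; rest ⊤}   OUT={b:+, e:+, f:+; rest ⊤}
  B6:   IN={b:+, e:+; rest ⊤}   OUT={e:+; rest ⊤}
  B7:   IN={e:+; rest ⊤}   OUT={c:+, e:+; rest ⊤}
  B8:   IN={c:+, e:+; rest ⊤}   OUT={e:+; rest ⊤}

Merge at B7: IN[B7] = OUT[B6] = {a: ⊤, b: ⊤, c: ⊤, d: ⊤, e: +, f: ⊤}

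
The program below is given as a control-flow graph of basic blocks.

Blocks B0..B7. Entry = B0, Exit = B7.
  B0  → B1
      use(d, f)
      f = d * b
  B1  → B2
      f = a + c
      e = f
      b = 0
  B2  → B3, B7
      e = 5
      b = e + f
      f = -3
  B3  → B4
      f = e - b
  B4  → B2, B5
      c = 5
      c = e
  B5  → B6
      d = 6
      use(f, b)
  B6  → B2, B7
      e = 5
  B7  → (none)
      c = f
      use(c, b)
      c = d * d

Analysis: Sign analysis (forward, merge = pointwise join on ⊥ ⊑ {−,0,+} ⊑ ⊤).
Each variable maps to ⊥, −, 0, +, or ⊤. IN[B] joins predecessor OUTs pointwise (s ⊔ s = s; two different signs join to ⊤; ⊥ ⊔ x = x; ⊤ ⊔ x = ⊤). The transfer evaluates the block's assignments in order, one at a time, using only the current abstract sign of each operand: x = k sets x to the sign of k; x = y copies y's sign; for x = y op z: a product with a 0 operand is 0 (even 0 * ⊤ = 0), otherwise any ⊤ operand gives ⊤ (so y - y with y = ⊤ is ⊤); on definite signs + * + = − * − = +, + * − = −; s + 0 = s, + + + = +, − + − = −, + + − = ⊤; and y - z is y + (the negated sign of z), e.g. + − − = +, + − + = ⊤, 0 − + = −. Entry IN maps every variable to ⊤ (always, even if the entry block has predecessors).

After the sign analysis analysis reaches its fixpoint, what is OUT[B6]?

Answer: {a: ⊤, b: ⊤, c: +, d: +, e: +, f: ⊤}

Trace:
Fixpoint table:
  B0:   IN=(all ⊤)   OUT=(all ⊤)
  B1:   IN=(all ⊤)   OUT={b:0; rest ⊤}
  B2:   IN=(all ⊤)   OUT={e:+, f:-; rest ⊤}
  B3:   IN={e:+, f:-; rest ⊤}   OUT={e:+; rest ⊤}
  B4:   IN={e:+; rest ⊤}   OUT={c:+, e:+; rest ⊤}
  B5:   IN={c:+, e:+; rest ⊤}   OUT={c:+, d:+, e:+; rest ⊤}
  B6:   IN={c:+, d:+, e:+; rest ⊤}   OUT={c:+, d:+, e:+; rest ⊤}
  B7:   IN={e:+; rest ⊤}   OUT={e:+; rest ⊤}

Merge at B6: IN[B6] = OUT[B5] = {a: ⊤, b: ⊤, c: +, d: +, e: +, f: ⊤}
Applying B6's transfer function to that IN value gives OUT[B6] (row B6 above).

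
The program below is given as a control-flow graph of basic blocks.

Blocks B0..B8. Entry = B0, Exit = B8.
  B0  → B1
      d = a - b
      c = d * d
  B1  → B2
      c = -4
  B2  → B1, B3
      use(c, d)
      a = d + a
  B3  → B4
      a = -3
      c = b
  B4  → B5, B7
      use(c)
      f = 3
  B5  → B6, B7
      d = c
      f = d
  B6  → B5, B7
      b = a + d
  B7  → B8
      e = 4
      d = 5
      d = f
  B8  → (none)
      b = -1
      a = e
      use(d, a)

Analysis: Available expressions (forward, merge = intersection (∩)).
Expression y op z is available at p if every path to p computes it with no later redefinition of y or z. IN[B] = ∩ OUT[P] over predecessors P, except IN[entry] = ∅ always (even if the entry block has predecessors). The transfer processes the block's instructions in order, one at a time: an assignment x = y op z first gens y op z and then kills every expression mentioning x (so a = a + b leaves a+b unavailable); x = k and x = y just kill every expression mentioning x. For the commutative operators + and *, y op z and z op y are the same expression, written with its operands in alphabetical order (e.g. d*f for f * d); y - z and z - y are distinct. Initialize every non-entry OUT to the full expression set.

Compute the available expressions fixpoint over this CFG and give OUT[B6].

Answer: {a+d}

Derivation:
Per-block solution:
  B0:  IN={}  OUT={a-b, d*d}
  B1:  IN={d*d}  OUT={d*d}
  B2:  IN={d*d}  OUT={d*d}
  B3:  IN={d*d}  OUT={d*d}
  B4:  IN={d*d}  OUT={d*d}
  B5:  IN={}  OUT={}
  B6:  IN={}  OUT={a+d}
  B7:  IN={}  OUT={}
  B8:  IN={}  OUT={}

Merge at B6: IN[B6] = OUT[B5] = {}
Applying B6's transfer function to that IN value gives OUT[B6] (row B6 above).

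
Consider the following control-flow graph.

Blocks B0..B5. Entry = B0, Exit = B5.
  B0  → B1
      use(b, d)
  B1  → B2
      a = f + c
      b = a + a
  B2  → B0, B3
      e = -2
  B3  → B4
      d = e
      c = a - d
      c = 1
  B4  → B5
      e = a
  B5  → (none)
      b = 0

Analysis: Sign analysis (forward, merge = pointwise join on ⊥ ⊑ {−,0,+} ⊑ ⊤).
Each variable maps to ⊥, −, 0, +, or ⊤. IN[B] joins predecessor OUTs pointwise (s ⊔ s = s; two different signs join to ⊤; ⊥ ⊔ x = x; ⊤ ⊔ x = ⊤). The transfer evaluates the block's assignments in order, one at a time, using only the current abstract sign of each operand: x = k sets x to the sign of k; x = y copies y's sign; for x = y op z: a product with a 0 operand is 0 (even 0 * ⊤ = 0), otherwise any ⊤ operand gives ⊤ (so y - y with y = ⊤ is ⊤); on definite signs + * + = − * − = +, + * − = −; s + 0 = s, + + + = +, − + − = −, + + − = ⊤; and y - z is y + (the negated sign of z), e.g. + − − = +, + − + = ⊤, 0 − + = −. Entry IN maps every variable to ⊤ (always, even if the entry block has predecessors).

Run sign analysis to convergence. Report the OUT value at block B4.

Answer: {a: ⊤, b: ⊤, c: +, d: -, e: ⊤, f: ⊤}

Trace:
Converged values:
  B0:   IN=(all ⊤)   OUT=(all ⊤)
  B1:   IN=(all ⊤)   OUT=(all ⊤)
  B2:   IN=(all ⊤)   OUT={e:-; rest ⊤}
  B3:   IN={e:-; rest ⊤}   OUT={c:+, d:-, e:-; rest ⊤}
  B4:   IN={c:+, d:-, e:-; rest ⊤}   OUT={c:+, d:-; rest ⊤}
  B5:   IN={c:+, d:-; rest ⊤}   OUT={b:0, c:+, d:-; rest ⊤}

Merge at B4: IN[B4] = OUT[B3] = {a: ⊤, b: ⊤, c: +, d: -, e: -, f: ⊤}
Applying B4's transfer function to that IN value gives OUT[B4] (row B4 above).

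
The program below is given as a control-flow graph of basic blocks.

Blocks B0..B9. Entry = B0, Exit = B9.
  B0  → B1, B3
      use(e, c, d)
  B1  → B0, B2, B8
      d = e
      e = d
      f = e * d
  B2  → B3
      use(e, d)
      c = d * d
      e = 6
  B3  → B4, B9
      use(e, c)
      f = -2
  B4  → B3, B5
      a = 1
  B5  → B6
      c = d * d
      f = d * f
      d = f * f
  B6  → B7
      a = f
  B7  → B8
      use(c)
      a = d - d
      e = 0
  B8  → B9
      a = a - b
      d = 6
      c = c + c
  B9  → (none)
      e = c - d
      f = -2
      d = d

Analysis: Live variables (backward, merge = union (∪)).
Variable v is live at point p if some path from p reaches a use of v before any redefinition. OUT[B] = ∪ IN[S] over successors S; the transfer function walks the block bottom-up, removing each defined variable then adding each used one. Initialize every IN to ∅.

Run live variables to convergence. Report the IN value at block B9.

Answer: {c, d}

Derivation:
Fixpoint table:
  B0: | IN={a, b, c, d, e} | OUT={a, b, c, d, e}
  B1: | IN={a, b, c, e} | OUT={a, b, c, d, e}
  B2: | IN={b, d, e} | OUT={b, c, d, e}
  B3: | IN={b, c, d, e} | OUT={b, c, d, e, f}
  B4: | IN={b, c, d, e, f} | OUT={b, c, d, e, f}
  B5: | IN={b, d, f} | OUT={b, c, d, f}
  B6: | IN={b, c, d, f} | OUT={b, c, d}
  B7: | IN={b, c, d} | OUT={a, b, c}
  B8: | IN={a, b, c} | OUT={c, d}
  B9: | IN={c, d} | OUT={}

B9 is the boundary node: OUT[B9] = {}
Applying B9's transfer function to that OUT value gives IN[B9] (row B9 above).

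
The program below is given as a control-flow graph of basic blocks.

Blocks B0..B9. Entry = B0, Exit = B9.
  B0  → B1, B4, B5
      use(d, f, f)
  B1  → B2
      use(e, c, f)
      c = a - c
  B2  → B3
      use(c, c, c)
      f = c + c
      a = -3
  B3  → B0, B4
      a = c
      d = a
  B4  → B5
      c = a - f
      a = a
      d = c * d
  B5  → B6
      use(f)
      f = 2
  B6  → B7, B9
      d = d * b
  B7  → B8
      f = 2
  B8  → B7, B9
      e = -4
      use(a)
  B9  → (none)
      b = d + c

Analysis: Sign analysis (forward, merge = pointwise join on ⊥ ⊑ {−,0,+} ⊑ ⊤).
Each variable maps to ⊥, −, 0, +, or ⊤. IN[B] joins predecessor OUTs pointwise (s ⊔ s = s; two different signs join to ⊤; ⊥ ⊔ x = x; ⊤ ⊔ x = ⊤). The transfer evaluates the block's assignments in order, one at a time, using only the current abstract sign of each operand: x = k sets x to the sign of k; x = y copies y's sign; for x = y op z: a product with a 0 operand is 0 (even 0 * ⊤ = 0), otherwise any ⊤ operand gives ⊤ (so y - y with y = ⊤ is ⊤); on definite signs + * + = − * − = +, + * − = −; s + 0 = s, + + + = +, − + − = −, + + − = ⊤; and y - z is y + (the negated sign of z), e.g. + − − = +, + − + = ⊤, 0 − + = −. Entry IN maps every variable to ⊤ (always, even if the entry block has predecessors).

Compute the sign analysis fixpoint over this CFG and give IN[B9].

Answer: {a: ⊤, b: ⊤, c: ⊤, d: ⊤, e: ⊤, f: +}

Trace:
Fixpoint table:
  B0:  IN=(all ⊤)  OUT=(all ⊤)
  B1:  IN=(all ⊤)  OUT=(all ⊤)
  B2:  IN=(all ⊤)  OUT={a:-; rest ⊤}
  B3:  IN={a:-; rest ⊤}  OUT=(all ⊤)
  B4:  IN=(all ⊤)  OUT=(all ⊤)
  B5:  IN=(all ⊤)  OUT={f:+; rest ⊤}
  B6:  IN={f:+; rest ⊤}  OUT={f:+; rest ⊤}
  B7:  IN={f:+; rest ⊤}  OUT={f:+; rest ⊤}
  B8:  IN={f:+; rest ⊤}  OUT={e:-, f:+; rest ⊤}
  B9:  IN={f:+; rest ⊤}  OUT={f:+; rest ⊤}

Merge at B9: IN[B9] = OUT[B6] ⊔ OUT[B8] = {a: ⊤, b: ⊤, c: ⊤, d: ⊤, e: ⊤, f: +}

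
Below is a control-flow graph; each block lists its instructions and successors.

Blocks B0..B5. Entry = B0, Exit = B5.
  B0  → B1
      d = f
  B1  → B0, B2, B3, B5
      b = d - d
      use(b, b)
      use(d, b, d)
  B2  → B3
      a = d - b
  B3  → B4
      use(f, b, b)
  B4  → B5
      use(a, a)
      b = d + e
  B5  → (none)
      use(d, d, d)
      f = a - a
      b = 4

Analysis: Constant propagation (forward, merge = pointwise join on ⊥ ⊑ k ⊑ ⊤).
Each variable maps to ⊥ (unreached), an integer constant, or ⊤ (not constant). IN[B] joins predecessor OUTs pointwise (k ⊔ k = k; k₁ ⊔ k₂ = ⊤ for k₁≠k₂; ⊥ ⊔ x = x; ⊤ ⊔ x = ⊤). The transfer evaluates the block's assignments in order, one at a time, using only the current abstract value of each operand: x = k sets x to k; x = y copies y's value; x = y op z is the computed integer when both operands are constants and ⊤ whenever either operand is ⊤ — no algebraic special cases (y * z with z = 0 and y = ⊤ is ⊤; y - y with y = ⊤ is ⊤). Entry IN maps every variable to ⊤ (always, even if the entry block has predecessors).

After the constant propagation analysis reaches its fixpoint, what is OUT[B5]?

Fixpoint table:
  B0:  IN=(all ⊤)  OUT=(all ⊤)
  B1:  IN=(all ⊤)  OUT=(all ⊤)
  B2:  IN=(all ⊤)  OUT=(all ⊤)
  B3:  IN=(all ⊤)  OUT=(all ⊤)
  B4:  IN=(all ⊤)  OUT=(all ⊤)
  B5:  IN=(all ⊤)  OUT={b:4; rest ⊤}

Merge at B5: IN[B5] = OUT[B1] ⊔ OUT[B4] = {a: ⊤, b: ⊤, c: ⊤, d: ⊤, e: ⊤, f: ⊤}
Applying B5's transfer function to that IN value gives OUT[B5] (row B5 above).

Answer: {a: ⊤, b: 4, c: ⊤, d: ⊤, e: ⊤, f: ⊤}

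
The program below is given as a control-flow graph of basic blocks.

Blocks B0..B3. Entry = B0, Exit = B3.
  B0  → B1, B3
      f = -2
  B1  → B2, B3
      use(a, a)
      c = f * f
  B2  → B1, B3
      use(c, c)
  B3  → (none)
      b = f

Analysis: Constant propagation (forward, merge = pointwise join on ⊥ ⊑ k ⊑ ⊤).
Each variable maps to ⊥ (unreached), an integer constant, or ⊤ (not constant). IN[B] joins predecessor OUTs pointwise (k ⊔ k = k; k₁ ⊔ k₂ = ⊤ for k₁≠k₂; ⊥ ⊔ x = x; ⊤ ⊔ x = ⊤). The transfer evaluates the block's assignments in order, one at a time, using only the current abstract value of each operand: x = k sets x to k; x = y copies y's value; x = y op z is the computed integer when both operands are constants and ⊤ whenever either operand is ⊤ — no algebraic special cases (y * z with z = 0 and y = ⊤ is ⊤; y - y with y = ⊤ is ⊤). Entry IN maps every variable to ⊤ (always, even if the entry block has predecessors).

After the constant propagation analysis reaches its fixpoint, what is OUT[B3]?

Per-block solution:
  B0: | IN=(all ⊤) | OUT={f:-2; rest ⊤}
  B1: | IN={f:-2; rest ⊤} | OUT={c:4, f:-2; rest ⊤}
  B2: | IN={c:4, f:-2; rest ⊤} | OUT={c:4, f:-2; rest ⊤}
  B3: | IN={f:-2; rest ⊤} | OUT={b:-2, f:-2; rest ⊤}

Merge at B3: IN[B3] = OUT[B0] ⊔ OUT[B1] ⊔ OUT[B2] = {a: ⊤, b: ⊤, c: ⊤, d: ⊤, e: ⊤, f: -2}
Applying B3's transfer function to that IN value gives OUT[B3] (row B3 above).

Answer: {a: ⊤, b: -2, c: ⊤, d: ⊤, e: ⊤, f: -2}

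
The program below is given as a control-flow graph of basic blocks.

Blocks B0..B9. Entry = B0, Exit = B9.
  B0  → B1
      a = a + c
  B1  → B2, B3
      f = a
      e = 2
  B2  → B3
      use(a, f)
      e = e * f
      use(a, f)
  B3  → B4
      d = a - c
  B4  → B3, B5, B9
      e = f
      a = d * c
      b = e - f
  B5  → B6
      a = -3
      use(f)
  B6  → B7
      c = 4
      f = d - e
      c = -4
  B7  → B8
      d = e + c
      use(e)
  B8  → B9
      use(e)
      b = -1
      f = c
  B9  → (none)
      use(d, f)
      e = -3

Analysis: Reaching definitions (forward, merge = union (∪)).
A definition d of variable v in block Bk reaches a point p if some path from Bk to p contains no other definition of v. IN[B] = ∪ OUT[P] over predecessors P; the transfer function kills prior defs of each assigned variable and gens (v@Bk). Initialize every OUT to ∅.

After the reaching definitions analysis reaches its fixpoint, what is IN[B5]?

Answer: {a@B4, b@B4, d@B3, e@B4, f@B1}

Derivation:
Fixpoint table:
  B0: | IN={} | OUT={a@B0}
  B1: | IN={a@B0} | OUT={a@B0, e@B1, f@B1}
  B2: | IN={a@B0, e@B1, f@B1} | OUT={a@B0, e@B2, f@B1}
  B3: | IN={a@B0, a@B4, b@B4, d@B3, e@B1, e@B2, e@B4, f@B1} | OUT={a@B0, a@B4, b@B4, d@B3, e@B1, e@B2, e@B4, f@B1}
  B4: | IN={a@B0, a@B4, b@B4, d@B3, e@B1, e@B2, e@B4, f@B1} | OUT={a@B4, b@B4, d@B3, e@B4, f@B1}
  B5: | IN={a@B4, b@B4, d@B3, e@B4, f@B1} | OUT={a@B5, b@B4, d@B3, e@B4, f@B1}
  B6: | IN={a@B5, b@B4, d@B3, e@B4, f@B1} | OUT={a@B5, b@B4, c@B6, d@B3, e@B4, f@B6}
  B7: | IN={a@B5, b@B4, c@B6, d@B3, e@B4, f@B6} | OUT={a@B5, b@B4, c@B6, d@B7, e@B4, f@B6}
  B8: | IN={a@B5, b@B4, c@B6, d@B7, e@B4, f@B6} | OUT={a@B5, b@B8, c@B6, d@B7, e@B4, f@B8}
  B9: | IN={a@B4, a@B5, b@B4, b@B8, c@B6, d@B3, d@B7, e@B4, f@B1, f@B8} | OUT={a@B4, a@B5, b@B4, b@B8, c@B6, d@B3, d@B7, e@B9, f@B1, f@B8}

Merge at B5: IN[B5] = OUT[B4] = {a@B4, b@B4, d@B3, e@B4, f@B1}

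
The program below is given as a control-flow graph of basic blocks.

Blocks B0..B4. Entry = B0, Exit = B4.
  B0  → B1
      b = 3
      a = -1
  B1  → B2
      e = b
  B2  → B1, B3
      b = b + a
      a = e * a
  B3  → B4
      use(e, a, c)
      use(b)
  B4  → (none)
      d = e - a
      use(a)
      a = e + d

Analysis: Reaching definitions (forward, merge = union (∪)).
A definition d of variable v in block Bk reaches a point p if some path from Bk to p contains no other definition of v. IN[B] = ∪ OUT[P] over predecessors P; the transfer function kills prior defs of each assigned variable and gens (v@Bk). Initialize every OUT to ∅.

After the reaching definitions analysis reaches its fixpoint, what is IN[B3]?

Fixpoint table:
  B0:  IN={}  OUT={a@B0, b@B0}
  B1:  IN={a@B0, a@B2, b@B0, b@B2, e@B1}  OUT={a@B0, a@B2, b@B0, b@B2, e@B1}
  B2:  IN={a@B0, a@B2, b@B0, b@B2, e@B1}  OUT={a@B2, b@B2, e@B1}
  B3:  IN={a@B2, b@B2, e@B1}  OUT={a@B2, b@B2, e@B1}
  B4:  IN={a@B2, b@B2, e@B1}  OUT={a@B4, b@B2, d@B4, e@B1}

Merge at B3: IN[B3] = OUT[B2] = {a@B2, b@B2, e@B1}

Answer: {a@B2, b@B2, e@B1}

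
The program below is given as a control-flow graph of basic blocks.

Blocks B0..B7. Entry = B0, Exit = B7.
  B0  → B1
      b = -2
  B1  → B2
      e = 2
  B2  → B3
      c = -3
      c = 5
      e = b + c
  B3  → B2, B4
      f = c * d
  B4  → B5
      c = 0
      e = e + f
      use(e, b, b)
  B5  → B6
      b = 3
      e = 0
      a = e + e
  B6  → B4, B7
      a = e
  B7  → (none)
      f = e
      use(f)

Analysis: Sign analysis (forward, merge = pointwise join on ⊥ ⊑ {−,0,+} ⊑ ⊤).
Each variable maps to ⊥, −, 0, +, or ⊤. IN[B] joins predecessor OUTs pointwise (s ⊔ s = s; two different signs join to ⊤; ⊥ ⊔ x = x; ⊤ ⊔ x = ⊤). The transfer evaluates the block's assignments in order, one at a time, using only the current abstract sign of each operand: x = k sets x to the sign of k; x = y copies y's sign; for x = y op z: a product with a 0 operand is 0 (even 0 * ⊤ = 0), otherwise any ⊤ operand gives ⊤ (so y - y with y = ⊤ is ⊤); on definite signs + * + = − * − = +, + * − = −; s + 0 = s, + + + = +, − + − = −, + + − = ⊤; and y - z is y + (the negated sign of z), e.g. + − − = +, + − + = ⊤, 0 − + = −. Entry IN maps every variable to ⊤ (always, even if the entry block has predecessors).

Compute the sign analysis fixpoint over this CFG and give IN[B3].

Answer: {a: ⊤, b: -, c: +, d: ⊤, e: ⊤, f: ⊤}

Derivation:
Per-block solution:
  B0: | IN=(all ⊤) | OUT={b:-; rest ⊤}
  B1: | IN={b:-; rest ⊤} | OUT={b:-, e:+; rest ⊤}
  B2: | IN={b:-; rest ⊤} | OUT={b:-, c:+; rest ⊤}
  B3: | IN={b:-, c:+; rest ⊤} | OUT={b:-, c:+; rest ⊤}
  B4: | IN=(all ⊤) | OUT={c:0; rest ⊤}
  B5: | IN={c:0; rest ⊤} | OUT={a:0, b:+, c:0, e:0; rest ⊤}
  B6: | IN={a:0, b:+, c:0, e:0; rest ⊤} | OUT={a:0, b:+, c:0, e:0; rest ⊤}
  B7: | IN={a:0, b:+, c:0, e:0; rest ⊤} | OUT={a:0, b:+, c:0, e:0, f:0; rest ⊤}

Merge at B3: IN[B3] = OUT[B2] = {a: ⊤, b: -, c: +, d: ⊤, e: ⊤, f: ⊤}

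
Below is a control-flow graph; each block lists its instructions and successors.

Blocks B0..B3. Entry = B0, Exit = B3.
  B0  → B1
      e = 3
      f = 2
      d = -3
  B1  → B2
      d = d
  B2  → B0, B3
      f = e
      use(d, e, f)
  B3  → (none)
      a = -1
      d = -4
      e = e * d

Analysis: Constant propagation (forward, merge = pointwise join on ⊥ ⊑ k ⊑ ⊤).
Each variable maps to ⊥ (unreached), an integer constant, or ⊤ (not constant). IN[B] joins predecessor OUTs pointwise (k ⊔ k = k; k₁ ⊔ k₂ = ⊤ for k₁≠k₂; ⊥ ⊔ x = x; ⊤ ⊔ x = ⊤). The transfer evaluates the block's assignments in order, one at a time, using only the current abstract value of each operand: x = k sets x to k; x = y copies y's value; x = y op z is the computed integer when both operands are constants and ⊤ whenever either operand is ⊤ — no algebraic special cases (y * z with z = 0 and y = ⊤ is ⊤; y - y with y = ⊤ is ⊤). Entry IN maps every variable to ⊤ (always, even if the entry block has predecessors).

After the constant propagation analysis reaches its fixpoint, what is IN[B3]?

Answer: {a: ⊤, b: ⊤, c: ⊤, d: -3, e: 3, f: 3}

Derivation:
Fixpoint table:
  B0: | IN=(all ⊤) | OUT={d:-3, e:3, f:2; rest ⊤}
  B1: | IN={d:-3, e:3, f:2; rest ⊤} | OUT={d:-3, e:3, f:2; rest ⊤}
  B2: | IN={d:-3, e:3, f:2; rest ⊤} | OUT={d:-3, e:3, f:3; rest ⊤}
  B3: | IN={d:-3, e:3, f:3; rest ⊤} | OUT={a:-1, d:-4, e:-12, f:3; rest ⊤}

Merge at B3: IN[B3] = OUT[B2] = {a: ⊤, b: ⊤, c: ⊤, d: -3, e: 3, f: 3}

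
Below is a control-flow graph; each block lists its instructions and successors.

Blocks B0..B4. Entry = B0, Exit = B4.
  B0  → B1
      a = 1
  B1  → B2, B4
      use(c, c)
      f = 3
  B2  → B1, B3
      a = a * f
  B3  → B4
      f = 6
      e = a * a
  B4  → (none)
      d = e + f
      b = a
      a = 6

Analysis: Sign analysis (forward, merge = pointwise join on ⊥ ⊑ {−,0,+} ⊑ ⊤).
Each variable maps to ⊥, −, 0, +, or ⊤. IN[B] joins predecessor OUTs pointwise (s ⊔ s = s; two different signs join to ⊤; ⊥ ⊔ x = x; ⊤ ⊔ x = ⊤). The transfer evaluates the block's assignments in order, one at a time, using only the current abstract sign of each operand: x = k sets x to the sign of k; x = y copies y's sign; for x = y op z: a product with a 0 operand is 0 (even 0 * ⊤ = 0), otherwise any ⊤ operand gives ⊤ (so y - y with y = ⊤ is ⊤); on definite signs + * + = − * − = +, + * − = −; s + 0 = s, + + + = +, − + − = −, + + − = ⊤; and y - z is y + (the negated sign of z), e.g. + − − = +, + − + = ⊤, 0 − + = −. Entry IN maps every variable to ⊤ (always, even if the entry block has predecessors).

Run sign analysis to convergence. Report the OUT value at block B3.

Answer: {a: +, b: ⊤, c: ⊤, d: ⊤, e: +, f: +}

Working:
Per-block solution:
  B0:   IN=(all ⊤)   OUT={a:+; rest ⊤}
  B1:   IN={a:+; rest ⊤}   OUT={a:+, f:+; rest ⊤}
  B2:   IN={a:+, f:+; rest ⊤}   OUT={a:+, f:+; rest ⊤}
  B3:   IN={a:+, f:+; rest ⊤}   OUT={a:+, e:+, f:+; rest ⊤}
  B4:   IN={a:+, f:+; rest ⊤}   OUT={a:+, b:+, f:+; rest ⊤}

Merge at B3: IN[B3] = OUT[B2] = {a: +, b: ⊤, c: ⊤, d: ⊤, e: ⊤, f: +}
Applying B3's transfer function to that IN value gives OUT[B3] (row B3 above).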